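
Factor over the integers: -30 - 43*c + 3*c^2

(3*c + 2)*(c - 15)

Need a pair with product 3·(-30) = -90 and sum -43: that's -45 and 2.
Split the middle term: 3*c^2 - 45*c + 2*c - 30 = 3*c*(c - 15) + 2*(c - 15).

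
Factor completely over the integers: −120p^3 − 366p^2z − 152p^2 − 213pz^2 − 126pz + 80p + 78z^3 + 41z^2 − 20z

−(10p + 13z − 4)(3p + 6z + 5)(4p − z)

Group: 4p(−30p^2 − 99pz − 38p − 78z^2 − 41z + 20) − z(−30p^2 − 99pz − 38p − 78z^2 − 41z + 20); both groups contain (−30p^2 − 99pz − 38p − 78z^2 − 41z + 20), so (4p − z) is a factor with cofactor −30p^2 − 99pz − 38p − 78z^2 − 41z + 20.
The cofactor groups again: −30p^2 − 99pz − 38p − 78z^2 − 41z + 20 = −3p(10p + 13z − 4) + (−6z − 5)(10p + 13z − 4); both groups contain (10p + 13z − 4), giving −(3p + 6z + 5)(10p + 13z − 4).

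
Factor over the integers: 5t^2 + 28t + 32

(5t + 8)(t + 4)

Need a pair with product 5·32 = 160 and sum 28: that's 8 and 20.
Split the middle term: 5t^2 + 8t + 20t + 32 = t(5t + 8) + 4(5t + 8).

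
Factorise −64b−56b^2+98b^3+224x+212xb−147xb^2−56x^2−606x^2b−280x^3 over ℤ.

−(7x−2b)(10x+7b−8)(4x+7b+4)

Group: 7x(−40x^2−98xb−8x−49b^2+28b+32) − 2b(−40x^2−98xb−8x−49b^2+28b+32); both groups contain (−40x^2−98xb−8x−49b^2+28b+32), so (7x−2b) is a factor with cofactor −40x^2−98xb−8x−49b^2+28b+32.
The cofactor groups again: −40x^2−98xb−8x−49b^2+28b+32 = −4x(10x+7b−8) + (−7b−4)(10x+7b−8); both groups contain (10x+7b−8), giving −(4x+7b+4)(10x+7b−8).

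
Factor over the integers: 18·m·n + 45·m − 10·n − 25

Group as (18·m·n + 45·m) + (−10·n − 25) = 9·m·(2·n + 5) − 5·(2·n + 5).
Both groups share the factor (2·n + 5).

(2·n + 5)·(9·m − 5)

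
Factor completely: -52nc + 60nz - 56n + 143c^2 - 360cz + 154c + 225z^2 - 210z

Group: -13c(4n - 11c + 15z) + (15z - 14)(4n - 11c + 15z); both groups contain (4n - 11c + 15z).

-(4n - 11c + 15z)(13c - 15z + 14)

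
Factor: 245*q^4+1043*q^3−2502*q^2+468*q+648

(5*q+2)*(7*q−6)*(7*q−9)*(q+6)

Testing divisors of the constant over divisors of the leading coefficient, q = 6/7 is a root, so (7*q−6) is a factor; dividing leaves 35*q^3+179*q^2−204*q−108.
Continuing, q = 9/7 is a root, giving the factor (7*q−9) and quotient 5*q^2+32*q+12.
The remaining quadratic factors as (5*q+2)(q+6).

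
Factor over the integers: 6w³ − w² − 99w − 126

(2w + 3)(3w − 14)(w + 3)

Trying the rational-root candidates, w = −3 is a root, so (w + 3) divides it; the quotient is 6w² − 19w − 42.
The remaining quadratic factors as (3w − 14)(2w + 3).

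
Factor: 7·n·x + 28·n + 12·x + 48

(7·n + 12)·(x + 4)

Group as (7·n·x + 28·n) + (12·x + 48) = 7·n·(x + 4) + 12·(x + 4).
Both groups share the factor (x + 4).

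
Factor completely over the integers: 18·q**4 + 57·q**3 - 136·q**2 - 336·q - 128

Testing divisors of the constant over divisors of the leading coefficient, q = 8/3 is a root, so (3·q - 8) is a factor; dividing leaves 6·q**3 + 35·q**2 + 48·q + 16.
Continuing, q = -4/3 is a root, so (3·q + 4) divides it; the quotient is 2·q**2 + 9·q + 4.
The remaining quadratic factors as (q + 4)(2·q + 1).

(2·q + 1)·(3·q + 4)·(3·q - 8)·(q + 4)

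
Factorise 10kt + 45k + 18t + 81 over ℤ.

(2t + 9)(5k + 9)

Group as (10kt + 45k) + (18t + 81) = 5k(2t + 9) + 9(2t + 9).
Both groups share the factor (2t + 9).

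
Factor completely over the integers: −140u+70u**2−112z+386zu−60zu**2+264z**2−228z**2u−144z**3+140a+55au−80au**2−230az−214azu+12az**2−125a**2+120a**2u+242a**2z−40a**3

Group: a(−40a**2+2az+40au+35a+24z**2+30zu−28z−35u) + (−6z−2u+4)(−40a**2+2az+40au+35a+24z**2+30zu−28z−35u); both groups contain (−40a**2+2az+40au+35a+24z**2+30zu−28z−35u), so (a−6z−2u+4) is a factor with cofactor −40a**2+2az+40au+35a+24z**2+30zu−28z−35u.
The cofactor groups again: −40a**2+2az+40au+35a+24z**2+30zu−28z−35u = −5a(8a+6z−7) + (4z+5u)(8a+6z−7); both groups contain (8a+6z−7), giving −(5a−4z−5u)(8a+6z−7).

−(5a−4z−5u)(8a+6z−7)(a−6z−2u+4)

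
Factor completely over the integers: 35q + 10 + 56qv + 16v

Group as (56qv + 35q) + (16v + 10) = 7q(8v + 5) + 2(8v + 5).
Both groups share the factor (8v + 5).

(7q + 2)(8v + 5)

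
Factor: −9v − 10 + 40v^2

Need a pair with product 40·(−10) = −400 and sum −9: that's 16 and −25.
Split the middle term: 40v^2 + 16v − 25v − 10 = 8v(5v + 2) − 5(5v + 2).

(5v + 2)(8v − 5)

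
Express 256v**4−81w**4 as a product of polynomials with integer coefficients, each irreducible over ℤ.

Difference of squares twice: with A = 4v and B = 3w, A⁴ − B⁴ = (A² − B²)(A² + B²), and A² − B² factors again.

(4v+3w)(4v−3w)(16v**2+9w**2)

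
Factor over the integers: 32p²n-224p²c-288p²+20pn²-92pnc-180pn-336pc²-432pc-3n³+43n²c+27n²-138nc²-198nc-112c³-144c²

Group: 4p(8pn-56pc-72p-n²+15nc+9n-56c²-72c) + (3n+2c)(8pn-56pc-72p-n²+15nc+9n-56c²-72c); both groups contain (8pn-56pc-72p-n²+15nc+9n-56c²-72c), so (4p+3n+2c) is a factor with cofactor 8pn-56pc-72p-n²+15nc+9n-56c²-72c.
The cofactor groups again: 8pn-56pc-72p-n²+15nc+9n-56c²-72c = 8p(n-7c-9) + (-n+8c)(n-7c-9); both groups contain (n-7c-9), giving (8p-n+8c)(n-7c-9).

(n-7c-9)(4p+3n+2c)(8p-n+8c)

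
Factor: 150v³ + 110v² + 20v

Pull out the common factor 10v, then factor the remaining trinomial.

10v(3v + 1)(5v + 2)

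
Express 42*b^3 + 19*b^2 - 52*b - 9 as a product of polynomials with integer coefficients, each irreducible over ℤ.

(6*b + 1)*(7*b + 9)*(b - 1)

Among the possible rational roots, b = -1/6 is a root, so (6*b + 1) divides it; the quotient is 7*b^2 + 2*b - 9.
The remaining quadratic factors as (b - 1)(7*b + 9).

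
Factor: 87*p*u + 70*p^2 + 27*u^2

Group: 5*p*(14*p + 9*u) + 3*u*(14*p + 9*u); both groups contain (14*p + 9*u).

(14*p + 9*u)*(5*p + 3*u)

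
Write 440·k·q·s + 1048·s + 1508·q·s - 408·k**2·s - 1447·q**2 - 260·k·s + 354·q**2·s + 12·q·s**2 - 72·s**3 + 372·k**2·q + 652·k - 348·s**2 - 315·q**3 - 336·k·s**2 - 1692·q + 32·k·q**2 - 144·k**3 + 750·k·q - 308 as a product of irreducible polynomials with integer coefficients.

-(4·k - 9·q + 6·s - 2)·(6·k + 5·q + 2·s + 14)·(6·k - 7·q + 6·s - 11)

Group: 6·k·(-24·k**2 + 82·k·q - 60·k·s + 56·k - 63·q**2 + 96·q·s - 113·q - 36·s**2 + 78·s - 22) + (5·q + 2·s + 14)·(-24·k**2 + 82·k·q - 60·k·s + 56·k - 63·q**2 + 96·q·s - 113·q - 36·s**2 + 78·s - 22); both groups contain (-24·k**2 + 82·k·q - 60·k·s + 56·k - 63·q**2 + 96·q·s - 113·q - 36·s**2 + 78·s - 22), so (6·k + 5·q + 2·s + 14) is a factor with cofactor -24·k**2 + 82·k·q - 60·k·s + 56·k - 63·q**2 + 96·q·s - 113·q - 36·s**2 + 78·s - 22.
The cofactor groups again: -24·k**2 + 82·k·q - 60·k·s + 56·k - 63·q**2 + 96·q·s - 113·q - 36·s**2 + 78·s - 22 = -6·k·(4·k - 9·q + 6·s - 2) + (7·q - 6·s + 11)·(4·k - 9·q + 6·s - 2); both groups contain (4·k - 9·q + 6·s - 2), giving -(6·k - 7·q + 6·s - 11)·(4·k - 9·q + 6·s - 2).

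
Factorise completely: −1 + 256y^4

(4y + 1)(4y − 1)(16y^2 + 1)

Difference of squares twice: with A = 4y and B = 1, A⁴ − B⁴ = (A² − B²)(A² + B²), and A² − B² factors again.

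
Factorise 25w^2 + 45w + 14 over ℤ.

Need a pair with product 25·14 = 350 and sum 45: that's 35 and 10.
Split the middle term: 25w^2 + 35w + 10w + 14 = 5w(5w + 7) + 2(5w + 7).

(5w + 2)(5w + 7)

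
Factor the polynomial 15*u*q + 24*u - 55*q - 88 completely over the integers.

Group as (15*u*q + 24*u) + (-55*q - 88) = 3*u*(5*q + 8) - 11*(5*q + 8).
Both groups share the factor (5*q + 8).

(3*u - 11)*(5*q + 8)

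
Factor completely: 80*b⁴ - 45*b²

Factor out 5*b², leaving 16*b² - 9, which is a difference of two squares.

5*b²*(4*b + 3)*(4*b - 3)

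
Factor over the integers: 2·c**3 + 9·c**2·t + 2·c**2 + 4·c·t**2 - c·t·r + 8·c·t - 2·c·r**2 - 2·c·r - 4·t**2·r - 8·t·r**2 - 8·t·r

(2·c + t + 2·r + 2)·(c + 4·t)·(c - r)

Group: 2·c·(c**2 + 4·c·t - c·r - 4·t·r) + (t + 2·r + 2)·(c**2 + 4·c·t - c·r - 4·t·r); both groups contain (c**2 + 4·c·t - c·r - 4·t·r), so (2·c + t + 2·r + 2) is a factor with cofactor c**2 + 4·c·t - c·r - 4·t·r.
The cofactor groups again: c**2 + 4·c·t - c·r - 4·t·r = c·(c + 4·t) - r·(c + 4·t); both groups contain (c + 4·t), giving (c - r)·(c + 4·t).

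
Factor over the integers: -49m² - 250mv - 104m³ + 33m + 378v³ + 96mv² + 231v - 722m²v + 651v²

Group: m(-104m² + 6mv - 49m + 54v² + 93v + 33) + 7v(-104m² + 6mv - 49m + 54v² + 93v + 33); both groups contain (-104m² + 6mv - 49m + 54v² + 93v + 33), so (m + 7v) is a factor with cofactor -104m² + 6mv - 49m + 54v² + 93v + 33.
The cofactor groups again: -104m² + 6mv - 49m + 54v² + 93v + 33 = -8m(13m + 9v + 11) + (6v + 3)(13m + 9v + 11); both groups contain (13m + 9v + 11), giving -(8m - 6v - 3)(13m + 9v + 11).

-(13m + 9v + 11)(8m - 6v - 3)(m + 7v)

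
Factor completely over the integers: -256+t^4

(t+4)(t-4)(t^2+16)

(t)⁴ − (4)⁴ = ((t)² − (4)²)((t)² + (4)²); the first factor splits again, the second (t^2+16) is irreducible.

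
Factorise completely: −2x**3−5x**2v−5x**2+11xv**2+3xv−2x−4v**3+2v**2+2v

−(2x−v+1)(x−v)(x+4v+2)

Group: x(−2x**2−7xv−5x+4v**2−2v−2) − v(−2x**2−7xv−5x+4v**2−2v−2); both groups contain (−2x**2−7xv−5x+4v**2−2v−2), so (x−v) is a factor with cofactor −2x**2−7xv−5x+4v**2−2v−2.
The cofactor groups again: −2x**2−7xv−5x+4v**2−2v−2 = −2x(x+4v+2) + (v−1)(x+4v+2); both groups contain (x+4v+2), giving −(2x−v+1)(x+4v+2).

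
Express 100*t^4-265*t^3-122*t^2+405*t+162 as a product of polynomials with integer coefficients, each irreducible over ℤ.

By the rational root theorem, t = 9/5 is a root, giving the factor (5*t-9) and quotient 20*t^3-17*t^2-55*t-18.
Next, t = -1 is a root, giving the factor (t+1) and quotient 20*t^2-37*t-18.
The remaining quadratic factors as (5*t+2)(4*t-9).

(4*t-9)*(5*t+2)*(5*t-9)*(t+1)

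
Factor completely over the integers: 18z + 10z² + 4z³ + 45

Group as (4z³ + 18z) + (10z² + 45) = 2z(2z² + 9) + 5(2z² + 9).
Both groups share the factor (2z² + 9).

(2z + 5)(2z² + 9)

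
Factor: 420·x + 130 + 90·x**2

10·(3·x + 1)·(3·x + 13)

Pull out the common factor 10, then factor the remaining trinomial.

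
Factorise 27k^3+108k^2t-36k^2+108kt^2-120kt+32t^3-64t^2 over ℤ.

Group: 3k(9k^2+30kt-12k+16t^2-32t) + 2t(9k^2+30kt-12k+16t^2-32t); both groups contain (9k^2+30kt-12k+16t^2-32t), so (3k+2t) is a factor with cofactor 9k^2+30kt-12k+16t^2-32t.
The cofactor groups again: 9k^2+30kt-12k+16t^2-32t = 3k(3k+2t-4) + 8t(3k+2t-4); both groups contain (3k+2t-4), giving (3k+8t)(3k+2t-4).

(3k+2t)(3k+2t-4)(3k+8t)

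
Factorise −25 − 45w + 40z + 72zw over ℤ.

Group as (72zw + 40z) + (−45w − 25) = 8z(9w + 5) − 5(9w + 5).
Both groups share the factor (9w + 5).

(8z − 5)(9w + 5)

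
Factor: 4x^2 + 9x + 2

Need a pair with product 4·2 = 8 and sum 9: that's 8 and 1.
Split the middle term: 4x^2 + 8x + x + 2 = 4x(x + 2) + (x + 2).

(4x + 1)(x + 2)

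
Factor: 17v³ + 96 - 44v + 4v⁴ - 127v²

(4v - 3)(v + 1)(v + 8)(v - 4)

By the rational root theorem, v = 3/4 is a root, so (4v - 3) divides it; the quotient is v³ + 5v² - 28v - 32.
Next, v = 4 is a root, giving the factor (v - 4) and quotient v² + 9v + 8.
The remaining quadratic factors as (v + 1)(v + 8).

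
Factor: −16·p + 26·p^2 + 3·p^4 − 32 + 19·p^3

Trying the rational-root candidates, p = −2 is a root, so (p + 2) divides it; the quotient is 3·p^3 + 13·p^2 − 16.
Next, p = −4/3 is a root, so (3·p + 4) is a factor; dividing leaves p^2 + 3·p − 4.
The remaining quadratic factors as (p + 4)(p − 1).

(3·p + 4)·(p + 2)·(p + 4)·(p − 1)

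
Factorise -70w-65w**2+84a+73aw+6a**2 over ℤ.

(6a-5w)(a+13w+14)

Group: a(6a-5w) + (13w+14)(6a-5w); both groups contain (6a-5w).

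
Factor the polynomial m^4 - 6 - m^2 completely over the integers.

Substitute u = m^2 to get a quadratic in u, then factor.
m^2 - 3 is irreducible over ℤ (3 is not a perfect square).
m^2 + 2 is irreducible over ℤ (always positive, so no real roots).

(m^2 + 2)(m^2 - 3)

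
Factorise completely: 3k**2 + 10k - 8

(3k - 2)(k + 4)

Need a pair with product 3·(-8) = -24 and sum 10: that's -2 and 12.
Split the middle term: 3k**2 - 2k + 12k - 8 = k(3k - 2) + 4(3k - 2).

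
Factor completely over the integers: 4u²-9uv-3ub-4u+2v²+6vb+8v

(4u-v-3b-4)(u-2v)

Group: u(4u-v-3b-4) - 2v(4u-v-3b-4); both groups contain (4u-v-3b-4).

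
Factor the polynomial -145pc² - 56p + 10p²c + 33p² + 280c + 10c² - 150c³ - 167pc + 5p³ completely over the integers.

Group: 5p(p² + pc + 8p - 30c² - 40c) + (5c - 7)(p² + pc + 8p - 30c² - 40c); both groups contain (p² + pc + 8p - 30c² - 40c), so (5p + 5c - 7) is a factor with cofactor p² + pc + 8p - 30c² - 40c.
The cofactor groups again: p² + pc + 8p - 30c² - 40c = p(p + 6c + 8) - 5c(p + 6c + 8); both groups contain (p + 6c + 8), giving (p - 5c)(p + 6c + 8).

(p - 5c)(5p + 5c - 7)(p + 6c + 8)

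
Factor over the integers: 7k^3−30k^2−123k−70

(7k+5)(k+2)(k−7)

Trying the rational-root candidates, k = −2 is a root, so (k+2) is a factor; dividing leaves 7k^2−44k−35.
The remaining quadratic factors as (k−7)(7k+5).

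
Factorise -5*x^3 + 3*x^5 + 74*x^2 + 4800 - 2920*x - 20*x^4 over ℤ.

Among the possible rational roots, x = -5 is a root, so (x + 5) is a factor; dividing leaves 3*x^4 - 35*x^3 + 170*x^2 - 776*x + 960.
Then x = 8 is a root, giving the factor (x - 8) and quotient 3*x^3 - 11*x^2 + 82*x - 120.
Then x = 5/3 is a root, giving the factor (3*x - 5) and quotient x^2 - 2*x + 24.
The quadratic x^2 - 2*x + 24 has discriminant -92 < 0 and is irreducible over ℤ.

(3*x - 5)*(x + 5)*(x - 8)*(x^2 - 2*x + 24)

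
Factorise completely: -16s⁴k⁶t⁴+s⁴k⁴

-k⁴s⁴(4kt²+1)(4kt²-1)

Pull out the common factor s⁴k⁴, leaving -16k²t⁴+1.
Recognize a difference of squares with the parts 1 and 4kt².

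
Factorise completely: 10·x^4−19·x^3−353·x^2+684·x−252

Testing divisors of the constant over divisors of the leading coefficient, x = 6 is a root, giving the factor (x−6) and quotient 10·x^3+41·x^2−107·x+42.
Continuing, x = −6 is a root, so (x+6) is a factor; dividing leaves 10·x^2−19·x+7.
The remaining quadratic factors as (5·x−7)(2·x−1).

(2·x−1)·(5·x−7)·(x+6)·(x−6)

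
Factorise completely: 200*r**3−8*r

Factor out 8*r, leaving 25*r**2−1, which is a difference of two squares.

8*r*(5*r+1)*(5*r−1)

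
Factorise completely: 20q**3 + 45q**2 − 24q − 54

Group as (20q**3 − 24q) + (45q**2 − 54) = 4q(5q**2 − 6) + 9(5q**2 − 6).
Both groups share the factor (5q**2 − 6).

(4q + 9)(5q**2 − 6)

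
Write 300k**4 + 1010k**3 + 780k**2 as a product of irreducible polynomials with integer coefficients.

10k**2(5k + 6)(6k + 13)

Pull out the common factor 10k**2, then factor the remaining trinomial.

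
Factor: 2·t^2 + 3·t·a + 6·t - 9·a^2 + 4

Group: 2·t·(t + 3·a + 2) + (-3·a + 2)·(t + 3·a + 2); both groups contain (t + 3·a + 2).

(2·t - 3·a + 2)·(t + 3·a + 2)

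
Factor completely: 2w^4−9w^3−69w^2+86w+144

(2w+9)(w+1)(w−2)(w−8)

Among the possible rational roots, w = 8 is a root, so (w−8) divides it; the quotient is 2w^3+7w^2−13w−18.
Then w = −9/2 is a root, so (2w+9) is a factor; dividing leaves w^2−w−2.
The remaining quadratic factors as (w+1)(w−2).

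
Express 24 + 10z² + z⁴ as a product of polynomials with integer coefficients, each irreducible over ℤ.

Substitute u = z² to get a quadratic in u, then factor.
z² + 4 is irreducible over ℤ (sum of squares).
z² + 6 is irreducible over ℤ (always positive, so no real roots).

(z² + 4)(z² + 6)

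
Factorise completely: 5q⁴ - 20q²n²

Factor out 5q², leaving q² - 4n², which is a difference of two squares.

5q²(q - 2n)(q + 2n)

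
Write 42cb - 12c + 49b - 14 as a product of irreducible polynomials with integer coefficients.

(6c + 7)(7b - 2)

Group as (42cb - 12c) + (49b - 14) = 6c(7b - 2) + 7(7b - 2).
Both groups share the factor (7b - 2).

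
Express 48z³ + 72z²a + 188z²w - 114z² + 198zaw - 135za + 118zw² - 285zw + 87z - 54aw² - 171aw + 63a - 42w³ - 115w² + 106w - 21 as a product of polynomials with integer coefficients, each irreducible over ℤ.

(8z - 2w - 7)(z + 3w - 1)(6z + 9a + 7w - 3)

Group: 8z(6z² + 9za + 25zw - 9z + 27aw - 9a + 21w² - 16w + 3) + (-2w - 7)(6z² + 9za + 25zw - 9z + 27aw - 9a + 21w² - 16w + 3); both groups contain (6z² + 9za + 25zw - 9z + 27aw - 9a + 21w² - 16w + 3), so (8z - 2w - 7) is a factor with cofactor 6z² + 9za + 25zw - 9z + 27aw - 9a + 21w² - 16w + 3.
The cofactor groups again: 6z² + 9za + 25zw - 9z + 27aw - 9a + 21w² - 16w + 3 = z(6z + 9a + 7w - 3) + (3w - 1)(6z + 9a + 7w - 3); both groups contain (6z + 9a + 7w - 3), giving (z + 3w - 1)(6z + 9a + 7w - 3).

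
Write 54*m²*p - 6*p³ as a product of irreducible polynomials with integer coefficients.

Factor out 6*p, leaving 9*m² - p², which is a difference of two squares.

6*p*(3*m + p)*(3*m - p)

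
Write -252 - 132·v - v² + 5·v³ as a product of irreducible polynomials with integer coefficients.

By the rational root theorem, v = -14/5 is a root, so (5·v + 14) divides it; the quotient is v² - 3·v - 18.
The remaining quadratic factors as (v - 6)(v + 3).

(5·v + 14)·(v + 3)·(v - 6)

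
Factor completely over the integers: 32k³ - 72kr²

Every term has a factor of 8k. Then 4k² - 9r² = (2k)² − (3r)².

8k(2k + 3r)(2k - 3r)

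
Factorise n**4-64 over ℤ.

Substitute u = n**2 to get a quadratic in u, then factor.
n**2+8 is irreducible over ℤ (always positive, so no real roots).
n**2-8 is irreducible over ℤ (8 is not a perfect square).

(n**2+8)(n**2-8)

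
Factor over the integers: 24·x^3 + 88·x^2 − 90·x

Pull out the common factor 2·x, then factor the remaining trinomial.

2·x·(2·x + 9)·(6·x − 5)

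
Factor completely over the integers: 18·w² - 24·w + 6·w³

6·w·(w + 4)·(w - 1)

Pull out the common factor 6·w, then factor the remaining trinomial.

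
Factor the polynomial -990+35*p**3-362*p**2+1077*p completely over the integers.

(5*p-11)*(7*p-15)*(p-6)

By the rational root theorem, p = 15/7 is a root, so (7*p-15) divides it; the quotient is 5*p**2-41*p+66.
The remaining quadratic factors as (p-6)(5*p-11).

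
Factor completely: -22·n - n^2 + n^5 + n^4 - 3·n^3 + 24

Testing divisors of the constant over divisors of the leading coefficient, n = 2 is a root, giving the factor (n - 2) and quotient n^4 + 3·n^3 + 3·n^2 + 5·n - 12.
Then n = 1 is a root, so (n - 1) is a factor; dividing leaves n^3 + 4·n^2 + 7·n + 12.
Next, n = -3 is a root, so (n + 3) divides it; the quotient is n^2 + n + 4.
The quadratic n^2 + n + 4 has discriminant -15 < 0 and is irreducible over ℤ.

(n + 3)·(n - 1)·(n - 2)·(n^2 + n + 4)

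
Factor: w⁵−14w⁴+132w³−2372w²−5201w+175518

Testing divisors of the constant over divisors of the leading coefficient, w = 14 is a root, so (w−14) divides it; the quotient is w⁴+132w²−524w−12537.
Then w = 9 is a root, so (w−9) divides it; the quotient is w³+9w²+213w+1393.
Continuing, w = −7 is a root, so (w+7) divides it; the quotient is w²+2w+199.
The quadratic w²+2w+199 has discriminant −792 < 0 and is irreducible over ℤ.

(w+7)(w−14)(w−9)(w²+2w+199)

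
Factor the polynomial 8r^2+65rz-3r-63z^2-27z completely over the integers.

(8r-7z-3)(r+9z)

Group: 8r(r+9z) + (-7z-3)(r+9z); both groups contain (r+9z).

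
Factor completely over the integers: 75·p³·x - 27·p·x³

Every term has a factor of 3·p·x. Then 25·p² - 9·x² = (5·p)² − (3·x)².

3·p·x·(5·p + 3·x)·(5·p - 3·x)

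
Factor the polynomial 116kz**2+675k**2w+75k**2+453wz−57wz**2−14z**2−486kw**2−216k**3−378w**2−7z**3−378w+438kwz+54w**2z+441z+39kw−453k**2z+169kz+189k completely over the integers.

Group: 3k(−72k**2+81kw+17kz+25k−9wz+63w−z**2−2z+63) + (−6w+7z)(−72k**2+81kw+17kz+25k−9wz+63w−z**2−2z+63); both groups contain (−72k**2+81kw+17kz+25k−9wz+63w−z**2−2z+63), so (3k−6w+7z) is a factor with cofactor −72k**2+81kw+17kz+25k−9wz+63w−z**2−2z+63.
The cofactor groups again: −72k**2+81kw+17kz+25k−9wz+63w−z**2−2z+63 = −9k(8k−9w−z−9) + (z−7)(8k−9w−z−9); both groups contain (8k−9w−z−9), giving −(9k−z+7)(8k−9w−z−9).

−(3k−6w+7z)(8k−9w−z−9)(9k−z+7)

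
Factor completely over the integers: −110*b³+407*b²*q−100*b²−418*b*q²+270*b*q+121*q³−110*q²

Group: 5*b*(−22*b²+33*b*q−20*b−11*q²+10*q) − 11*q*(−22*b²+33*b*q−20*b−11*q²+10*q); both groups contain (−22*b²+33*b*q−20*b−11*q²+10*q), so (5*b−11*q) is a factor with cofactor −22*b²+33*b*q−20*b−11*q²+10*q.
The cofactor groups again: −22*b²+33*b*q−20*b−11*q²+10*q = −11*b*(2*b−q) + (11*q−10)*(2*b−q); both groups contain (2*b−q), giving −(11*b−11*q+10)*(2*b−q).

−(11*b−11*q+10)*(2*b−q)*(5*b−11*q)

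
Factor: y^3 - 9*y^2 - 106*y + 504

Testing divisors of the constant over divisors of the leading coefficient, y = 14 is a root, so (y - 14) is a factor; dividing leaves y^2 + 5*y - 36.
The remaining quadratic factors as (y + 9)(y - 4).

(y + 9)*(y - 14)*(y - 4)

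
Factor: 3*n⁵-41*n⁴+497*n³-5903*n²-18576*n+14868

(3*n-2)*(n+3)*(n-14)*(n²-2*n+177)

Testing divisors of the constant over divisors of the leading coefficient, n = 2/3 is a root, so (3*n-2) divides it; the quotient is n⁴-13*n³+157*n²-1863*n-7434.
Continuing, n = -3 is a root, so (n+3) is a factor; dividing leaves n³-16*n²+205*n-2478.
Then n = 14 is a root, so (n-14) is a factor; dividing leaves n²-2*n+177.
The quadratic n²-2*n+177 has discriminant -704 < 0 and is irreducible over ℤ.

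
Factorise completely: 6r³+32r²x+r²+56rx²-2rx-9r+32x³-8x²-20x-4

(2r+4x+1)(3r+4x-4)(r+2x+1)

Group: r(6r²+20rx-5r+16x²-12x-4) + (2x+1)(6r²+20rx-5r+16x²-12x-4); both groups contain (6r²+20rx-5r+16x²-12x-4), so (r+2x+1) is a factor with cofactor 6r²+20rx-5r+16x²-12x-4.
The cofactor groups again: 6r²+20rx-5r+16x²-12x-4 = 3r(2r+4x+1) + (4x-4)(2r+4x+1); both groups contain (2r+4x+1), giving (3r+4x-4)(2r+4x+1).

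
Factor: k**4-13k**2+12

Substitute u = k**2 to get a quadratic in u, then factor.
k**2-1 is a difference of squares.
k**2-12 is irreducible over ℤ (12 is not a perfect square).

(k+1)(k-1)(k**2-12)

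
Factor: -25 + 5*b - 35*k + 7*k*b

(7*k + 5)*(b - 5)

Group as (7*k*b - 35*k) + (5*b - 25) = 7*k*(b - 5) + 5*(b - 5).
Both groups share the factor (b - 5).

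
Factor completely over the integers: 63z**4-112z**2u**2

Every term has a factor of 7z**2. Then 9z**2-16u**2 = (3z)² − (4u)².

7z**2(3z-4u)(3z+4u)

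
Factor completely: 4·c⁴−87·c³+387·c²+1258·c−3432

By the rational root theorem, c = 11 is a root, so (c−11) divides it; the quotient is 4·c³−43·c²−86·c+312.
Next, c = 2 is a root, so (c−2) divides it; the quotient is 4·c²−35·c−156.
The remaining quadratic factors as (4·c+13)(c−12).

(4·c+13)·(c−11)·(c−12)·(c−2)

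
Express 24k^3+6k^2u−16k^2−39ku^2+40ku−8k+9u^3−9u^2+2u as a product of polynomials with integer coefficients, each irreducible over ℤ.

Group: 2k(12k^2−15ku+4k+3u^2−u) + (3u−2)(12k^2−15ku+4k+3u^2−u); both groups contain (12k^2−15ku+4k+3u^2−u), so (2k+3u−2) is a factor with cofactor 12k^2−15ku+4k+3u^2−u.
The cofactor groups again: 12k^2−15ku+4k+3u^2−u = 4k(3k−3u+1) − u(3k−3u+1); both groups contain (3k−3u+1), giving (4k−u)(3k−3u+1).

(2k+3u−2)(3k−3u+1)(4k−u)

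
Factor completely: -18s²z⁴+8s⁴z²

Factor out 2s²z², leaving 4s²-9z², which is a difference of two squares.

2s²z²(2s+3z)(2s-3z)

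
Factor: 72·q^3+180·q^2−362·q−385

Among the possible rational roots, q = 11/6 is a root, so (6·q−11) is a factor; dividing leaves 12·q^2+52·q+35.
The remaining quadratic factors as (2·q+7)(6·q+5).

(2·q+7)·(6·q+5)·(6·q−11)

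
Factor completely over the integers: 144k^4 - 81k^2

9k^2(4k + 3)(4k - 3)

Factor out 9k^2, leaving 16k^2 - 9, which is a difference of two squares.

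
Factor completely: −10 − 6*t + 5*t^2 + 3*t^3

(3*t + 5)*(t^2 − 2)

Group as (3*t^3 − 6*t) + (5*t^2 − 10) = 3*t*(t^2 − 2) + 5*(t^2 − 2).
Both groups share the factor (t^2 − 2).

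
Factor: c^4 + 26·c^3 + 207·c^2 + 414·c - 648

By the rational root theorem, c = -9 is a root, so (c + 9) is a factor; dividing leaves c^3 + 17·c^2 + 54·c - 72.
Next, c = 1 is a root, giving the factor (c - 1) and quotient c^2 + 18·c + 72.
The remaining quadratic factors as (c + 12)(c + 6).

(c + 12)·(c + 6)·(c + 9)·(c - 1)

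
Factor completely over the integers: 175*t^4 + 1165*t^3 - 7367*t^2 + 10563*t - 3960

(5*t - 3)*(5*t - 8)*(7*t - 15)*(t + 11)

Among the possible rational roots, t = 3/5 is a root, so (5*t - 3) divides it; the quotient is 35*t^3 + 254*t^2 - 1321*t + 1320.
Then t = -11 is a root, so (t + 11) divides it; the quotient is 35*t^2 - 131*t + 120.
The remaining quadratic factors as (5*t - 8)(7*t - 15).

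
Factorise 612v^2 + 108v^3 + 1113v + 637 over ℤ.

By the rational root theorem, v = −13/6 is a root, so (6v + 13) divides it; the quotient is 18v^2 + 63v + 49.
The remaining quadratic factors as (3v + 7)(6v + 7).

(3v + 7)(6v + 13)(6v + 7)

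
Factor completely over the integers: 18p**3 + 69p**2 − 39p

3p(2p − 1)(3p + 13)

Pull out the common factor 3p, then factor the remaining trinomial.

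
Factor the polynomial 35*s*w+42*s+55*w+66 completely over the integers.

Group as (35*s*w+42*s) + (55*w+66) = 7*s*(5*w+6) + 11*(5*w+6).
Both groups share the factor (5*w+6).

(5*w+6)*(7*s+11)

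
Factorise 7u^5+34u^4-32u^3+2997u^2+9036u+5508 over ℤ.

Trying the rational-root candidates, u = -2 is a root, so (u+2) is a factor; dividing leaves 7u^4+20u^3-72u^2+3141u+2754.
Next, u = -9 is a root, so (u+9) is a factor; dividing leaves 7u^3-43u^2+315u+306.
Then u = -6/7 is a root, so (7u+6) is a factor; dividing leaves u^2-7u+51.
The quadratic u^2-7u+51 has discriminant -155 < 0 and is irreducible over ℤ.

(7u+6)(u+2)(u+9)(u^2-7u+51)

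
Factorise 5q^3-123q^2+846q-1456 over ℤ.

(5q-13)(q-14)(q-8)

Testing divisors of the constant over divisors of the leading coefficient, q = 8 is a root, so (q-8) is a factor; dividing leaves 5q^2-83q+182.
The remaining quadratic factors as (5q-13)(q-14).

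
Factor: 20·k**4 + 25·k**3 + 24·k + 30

(4·k + 5)·(5·k**3 + 6)

Group as (20·k**4 + 24·k) + (25·k**3 + 30) = 4·k·(5·k**3 + 6) + 5·(5·k**3 + 6).
Both groups share the factor (5·k**3 + 6).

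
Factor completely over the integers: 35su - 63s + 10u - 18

(5u - 9)(7s + 2)

Group as (35su - 63s) + (10u - 18) = 7s(5u - 9) + 2(5u - 9).
Both groups share the factor (5u - 9).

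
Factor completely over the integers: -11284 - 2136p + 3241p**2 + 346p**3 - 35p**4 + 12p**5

(3p + 13)(4p + 7)(p - 2)(p**2 - 7p + 62)

Trying the rational-root candidates, p = 2 is a root, so (p - 2) divides it; the quotient is 12p**4 - 11p**3 + 324p**2 + 3889p + 5642.
Then p = -13/3 is a root, giving the factor (3p + 13) and quotient 4p**3 - 21p**2 + 199p + 434.
Next, p = -7/4 is a root, so (4p + 7) is a factor; dividing leaves p**2 - 7p + 62.
The quadratic p**2 - 7p + 62 has discriminant -199 < 0 and is irreducible over ℤ.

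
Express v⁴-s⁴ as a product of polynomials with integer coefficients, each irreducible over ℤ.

(v)⁴ − (s)⁴ = ((v)² − (s)²)((v)² + (s)²); the first factor splits again, the second (v²+s²) is irreducible.

(v-s)*(v+s)*(v²+s²)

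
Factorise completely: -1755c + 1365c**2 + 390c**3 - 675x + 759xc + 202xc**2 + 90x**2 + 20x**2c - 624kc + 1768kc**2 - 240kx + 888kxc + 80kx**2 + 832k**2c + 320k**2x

(5x + 13c)(8k + 2x + 15c - 15)(8k + 2c + 9)

Group: 5x(64k**2 + 16kx + 136kc - 48k + 4xc + 18x + 30c**2 + 105c - 135) + 13c(64k**2 + 16kx + 136kc - 48k + 4xc + 18x + 30c**2 + 105c - 135); both groups contain (64k**2 + 16kx + 136kc - 48k + 4xc + 18x + 30c**2 + 105c - 135), so (5x + 13c) is a factor with cofactor 64k**2 + 16kx + 136kc - 48k + 4xc + 18x + 30c**2 + 105c - 135.
The cofactor groups again: 64k**2 + 16kx + 136kc - 48k + 4xc + 18x + 30c**2 + 105c - 135 = 8k(8k + 2c + 9) + (2x + 15c - 15)(8k + 2c + 9); both groups contain (8k + 2c + 9), giving (8k + 2x + 15c - 15)(8k + 2c + 9).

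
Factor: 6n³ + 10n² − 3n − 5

(3n + 5)(2n² − 1)

Group as (6n³ − 3n) + (10n² − 5) = 3n(2n² − 1) + 5(2n² − 1).
Both groups share the factor (2n² − 1).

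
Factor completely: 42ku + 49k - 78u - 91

Group as (42ku + 49k) + (-78u - 91) = 7k(6u + 7) - 13(6u + 7).
Both groups share the factor (6u + 7).

(6u + 7)(7k - 13)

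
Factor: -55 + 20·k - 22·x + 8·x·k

(2·x + 5)·(4·k - 11)

Group as (8·x·k - 22·x) + (20·k - 55) = 2·x·(4·k - 11) + 5·(4·k - 11).
Both groups share the factor (4·k - 11).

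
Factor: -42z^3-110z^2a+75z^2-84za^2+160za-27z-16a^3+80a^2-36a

-(2z+2a-1)(7z+2a-9)(3z+4a)

Group: 2z(-21z^2-34za+27z-8a^2+36a) + (2a-1)(-21z^2-34za+27z-8a^2+36a); both groups contain (-21z^2-34za+27z-8a^2+36a), so (2z+2a-1) is a factor with cofactor -21z^2-34za+27z-8a^2+36a.
The cofactor groups again: -21z^2-34za+27z-8a^2+36a = -3z(7z+2a-9) - 4a(7z+2a-9); both groups contain (7z+2a-9), giving -(3z+4a)(7z+2a-9).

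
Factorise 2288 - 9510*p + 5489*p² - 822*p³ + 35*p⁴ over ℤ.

(5*p - 11)*(7*p - 2)*(p - 13)*(p - 8)

Testing divisors of the constant over divisors of the leading coefficient, p = 8 is a root, so (p - 8) divides it; the quotient is 35*p³ - 542*p² + 1153*p - 286.
Continuing, p = 2/7 is a root, so (7*p - 2) is a factor; dividing leaves 5*p² - 76*p + 143.
The remaining quadratic factors as (p - 13)(5*p - 11).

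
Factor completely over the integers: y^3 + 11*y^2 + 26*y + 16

(y + 1)*(y + 2)*(y + 8)

Among the possible rational roots, y = -2 is a root, so (y + 2) is a factor; dividing leaves y^2 + 9*y + 8.
The remaining quadratic factors as (y + 8)(y + 1).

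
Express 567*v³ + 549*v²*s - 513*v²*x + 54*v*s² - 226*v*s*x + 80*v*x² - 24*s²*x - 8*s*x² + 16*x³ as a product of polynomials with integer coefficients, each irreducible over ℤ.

(7*v + 6*s - 4*x)*(9*v - 4*x)*(9*v + s + x)

Group: 9*v*(63*v² + 54*v*s - 64*v*x - 24*s*x + 16*x²) + (s + x)*(63*v² + 54*v*s - 64*v*x - 24*s*x + 16*x²); both groups contain (63*v² + 54*v*s - 64*v*x - 24*s*x + 16*x²), so (9*v + s + x) is a factor with cofactor 63*v² + 54*v*s - 64*v*x - 24*s*x + 16*x².
The cofactor groups again: 63*v² + 54*v*s - 64*v*x - 24*s*x + 16*x² = 7*v*(9*v - 4*x) + (6*s - 4*x)*(9*v - 4*x); both groups contain (9*v - 4*x), giving (7*v + 6*s - 4*x)*(9*v - 4*x).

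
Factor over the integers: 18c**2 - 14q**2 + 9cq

(3c - 2q)(6c + 7q)

Group: 3c(6c + 7q) - 2q(6c + 7q); both groups contain (6c + 7q).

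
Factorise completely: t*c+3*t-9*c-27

(c+3)*(t-9)

Group as (t*c+3*t) + (-9*c-27) = t*(c+3) - 9*(c+3).
Both groups share the factor (c+3).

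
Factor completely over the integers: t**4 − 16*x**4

Difference of squares twice: with A = t and B = 2*x, A⁴ − B⁴ = (A² − B²)(A² + B²), and A² − B² factors again.

(t + 2*x)*(t − 2*x)*(t**2 + 4*x**2)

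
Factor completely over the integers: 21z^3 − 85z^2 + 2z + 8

(3z − 1)(7z + 2)(z − 4)

By the rational root theorem, z = 4 is a root, so (z − 4) divides it; the quotient is 21z^2 − z − 2.
The remaining quadratic factors as (7z + 2)(3z − 1).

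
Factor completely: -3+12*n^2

3*(2*n+1)*(2*n-1)

Pull out the common factor 3; 4*n^2-1 is a difference of squares.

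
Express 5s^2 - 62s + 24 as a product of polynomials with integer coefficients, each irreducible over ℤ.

Need a pair with product 5·24 = 120 and sum -62: that's -2 and -60.
Split the middle term: 5s^2 - 2s - 60s + 24 = s(5s - 2) - 12(5s - 2).

(5s - 2)(s - 12)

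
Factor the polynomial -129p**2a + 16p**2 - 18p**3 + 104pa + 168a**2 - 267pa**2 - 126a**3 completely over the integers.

Group: p(-18p**2 - 75pa + 16p - 42a**2 + 56a) + 3a(-18p**2 - 75pa + 16p - 42a**2 + 56a); both groups contain (-18p**2 - 75pa + 16p - 42a**2 + 56a), so (p + 3a) is a factor with cofactor -18p**2 - 75pa + 16p - 42a**2 + 56a.
The cofactor groups again: -18p**2 - 75pa + 16p - 42a**2 + 56a = -9p(2p + 7a) + (-6a + 8)(2p + 7a); both groups contain (2p + 7a), giving -(9p + 6a - 8)(2p + 7a).

-(p + 3a)(9p + 6a - 8)(2p + 7a)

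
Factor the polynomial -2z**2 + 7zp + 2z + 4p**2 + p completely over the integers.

Group: -2z(z - 4p - 1) - p(z - 4p - 1); both groups contain (z - 4p - 1).

-(z - 4p - 1)(2z + p)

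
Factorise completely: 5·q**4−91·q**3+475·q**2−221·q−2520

(5·q+9)·(q−5)·(q−7)·(q−8)

Testing divisors of the constant over divisors of the leading coefficient, q = 8 is a root, giving the factor (q−8) and quotient 5·q**3−51·q**2+67·q+315.
Next, q = 5 is a root, so (q−5) is a factor; dividing leaves 5·q**2−26·q−63.
The remaining quadratic factors as (5·q+9)(q−7).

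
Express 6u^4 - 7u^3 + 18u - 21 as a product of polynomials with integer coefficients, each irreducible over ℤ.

(6u - 7)(u^3 + 3)

Group as (6u^4 + 18u) + (-7u^3 - 21) = 6u(u^3 + 3) - 7(u^3 + 3).
Both groups share the factor (u^3 + 3).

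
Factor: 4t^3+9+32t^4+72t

Group as (32t^4+72t) + (4t^3+9) = 8t(4t^3+9) + (4t^3+9).
Both groups share the factor (4t^3+9).

(8t+1)(4t^3+9)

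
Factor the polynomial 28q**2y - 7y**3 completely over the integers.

Factor out 7y, leaving 4q**2 - y**2, which is a difference of two squares.

7y(2q + y)(2q - y)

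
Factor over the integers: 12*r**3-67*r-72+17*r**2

Testing divisors of the constant over divisors of the leading coefficient, r = -8/3 is a root, so (3*r+8) divides it; the quotient is 4*r**2-5*r-9.
The remaining quadratic factors as (r+1)(4*r-9).

(3*r+8)*(4*r-9)*(r+1)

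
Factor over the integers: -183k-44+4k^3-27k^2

(4k+1)(k+4)(k-11)

Testing divisors of the constant over divisors of the leading coefficient, k = -4 is a root, so (k+4) divides it; the quotient is 4k^2-43k-11.
The remaining quadratic factors as (4k+1)(k-11).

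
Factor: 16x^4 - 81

(2x + 3)(2x - 3)(4x^2 + 9)

Difference of squares twice: with A = 2x and B = 3, A⁴ − B⁴ = (A² − B²)(A² + B²), and A² − B² factors again.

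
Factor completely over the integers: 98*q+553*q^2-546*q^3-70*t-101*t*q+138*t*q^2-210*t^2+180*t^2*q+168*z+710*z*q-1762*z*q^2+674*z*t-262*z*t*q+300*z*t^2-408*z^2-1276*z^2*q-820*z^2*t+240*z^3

(2*z-6*t-13*q-2)*(10*z+6*q-7)*(12*z-5*t+7*q)

Group: 12*z*(20*z^2-60*z*t-118*z*q-34*z-36*t*q+42*t-78*q^2+79*q+14) + (-5*t+7*q)*(20*z^2-60*z*t-118*z*q-34*z-36*t*q+42*t-78*q^2+79*q+14); both groups contain (20*z^2-60*z*t-118*z*q-34*z-36*t*q+42*t-78*q^2+79*q+14), so (12*z-5*t+7*q) is a factor with cofactor 20*z^2-60*z*t-118*z*q-34*z-36*t*q+42*t-78*q^2+79*q+14.
The cofactor groups again: 20*z^2-60*z*t-118*z*q-34*z-36*t*q+42*t-78*q^2+79*q+14 = 2*z*(10*z+6*q-7) + (-6*t-13*q-2)*(10*z+6*q-7); both groups contain (10*z+6*q-7), giving (2*z-6*t-13*q-2)*(10*z+6*q-7).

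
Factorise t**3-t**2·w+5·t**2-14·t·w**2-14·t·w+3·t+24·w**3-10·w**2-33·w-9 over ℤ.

Group: t·(t**2-5·t·w+2·t+6·w**2-7·w-3) + (4·w+3)·(t**2-5·t·w+2·t+6·w**2-7·w-3); both groups contain (t**2-5·t·w+2·t+6·w**2-7·w-3), so (t+4·w+3) is a factor with cofactor t**2-5·t·w+2·t+6·w**2-7·w-3.
The cofactor groups again: t**2-5·t·w+2·t+6·w**2-7·w-3 = t·(t-3·w-1) + (-2·w+3)·(t-3·w-1); both groups contain (t-3·w-1), giving (t-2·w+3)·(t-3·w-1).

(t+4·w+3)·(t-2·w+3)·(t-3·w-1)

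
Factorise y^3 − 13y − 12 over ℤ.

Testing divisors of the constant over divisors of the leading coefficient, y = −1 is a root, so (y + 1) is a factor; dividing leaves y^2 − y − 12.
The remaining quadratic factors as (y − 4)(y + 3).

(y + 1)(y + 3)(y − 4)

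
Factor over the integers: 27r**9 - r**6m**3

r**6(3r - m)(9r**2 + 3rm + m**2)

Factor out r**6 first: what remains is 27r**3 - m**3.
Recognize a difference of cubes with the parts 3r and m.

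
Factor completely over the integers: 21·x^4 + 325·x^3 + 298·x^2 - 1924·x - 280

Among the possible rational roots, x = -14 is a root, so (x + 14) is a factor; dividing leaves 21·x^3 + 31·x^2 - 136·x - 20.
Continuing, x = 2 is a root, so (x - 2) divides it; the quotient is 21·x^2 + 73·x + 10.
The remaining quadratic factors as (3·x + 10)(7·x + 1).

(3·x + 10)·(7·x + 1)·(x + 14)·(x - 2)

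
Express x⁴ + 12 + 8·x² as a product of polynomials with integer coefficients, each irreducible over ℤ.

Substitute u = x² to get a quadratic in u, then factor.
x² + 6 is irreducible over ℤ (always positive, so no real roots).
x² + 2 is irreducible over ℤ (always positive, so no real roots).

(x² + 2)·(x² + 6)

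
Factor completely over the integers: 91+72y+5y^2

(5y+7)(y+13)

Need a pair with product 5·91 = 455 and sum 72: that's 65 and 7.
Split the middle term: 5y^2+65y + 7y+91 = 5y(y+13) + 7(y+13).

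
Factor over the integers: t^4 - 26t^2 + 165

Substitute u = t^2 to get a quadratic in u, then factor.
t^2 - 15 is irreducible over ℤ (15 is not a perfect square).
t^2 - 11 is irreducible over ℤ (11 is not a perfect square).

(t^2 - 11)(t^2 - 15)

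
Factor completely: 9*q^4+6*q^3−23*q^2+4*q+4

(3*q+1)*(3*q−2)*(q+2)*(q−1)

Trying the rational-root candidates, q = 1 is a root, giving the factor (q−1) and quotient 9*q^3+15*q^2−8*q−4.
Next, q = 2/3 is a root, so (3*q−2) divides it; the quotient is 3*q^2+7*q+2.
The remaining quadratic factors as (q+2)(3*q+1).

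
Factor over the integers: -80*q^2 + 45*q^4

5*q^2*(3*q + 4)*(3*q - 4)

Pull out the common factor 5*q^2; 9*q^2 - 16 is a difference of squares.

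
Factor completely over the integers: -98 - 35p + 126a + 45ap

Group as (45ap + 126a) + (-35p - 98) = 9a(5p + 14) - 7(5p + 14).
Both groups share the factor (5p + 14).

(5p + 14)(9a - 7)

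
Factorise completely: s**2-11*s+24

(s-3)*(s-8)

Two integers with product 24 and sum -11 are -3 and -8.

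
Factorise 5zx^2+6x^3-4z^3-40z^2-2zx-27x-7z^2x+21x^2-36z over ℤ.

-(z-x+1)(z+2x+9)(4z+3x)

Group: z(-4z^2-11zx-36z-6x^2-27x) + (-x+1)(-4z^2-11zx-36z-6x^2-27x); both groups contain (-4z^2-11zx-36z-6x^2-27x), so (z-x+1) is a factor with cofactor -4z^2-11zx-36z-6x^2-27x.
The cofactor groups again: -4z^2-11zx-36z-6x^2-27x = -4z(z+2x+9) - 3x(z+2x+9); both groups contain (z+2x+9), giving -(4z+3x)(z+2x+9).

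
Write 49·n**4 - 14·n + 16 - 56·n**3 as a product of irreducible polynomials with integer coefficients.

(7·n - 8)·(7·n**3 - 2)

Group as (49·n**4 - 14·n) + (-56·n**3 + 16) = 7·n·(7·n**3 - 2) - 8·(7·n**3 - 2).
Both groups share the factor (7·n**3 - 2).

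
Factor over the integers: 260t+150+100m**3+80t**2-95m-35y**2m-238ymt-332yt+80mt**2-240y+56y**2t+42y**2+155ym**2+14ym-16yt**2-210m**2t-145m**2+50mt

-(y-5m-5)(7y+4m-2t-5)(5m-8t-6)

Group: 5m(-7y**2+31ym+2yt+40y+20m**2-10mt-5m-10t-25) + (-8t-6)(-7y**2+31ym+2yt+40y+20m**2-10mt-5m-10t-25); both groups contain (-7y**2+31ym+2yt+40y+20m**2-10mt-5m-10t-25), so (5m-8t-6) is a factor with cofactor -7y**2+31ym+2yt+40y+20m**2-10mt-5m-10t-25.
The cofactor groups again: -7y**2+31ym+2yt+40y+20m**2-10mt-5m-10t-25 = -y(7y+4m-2t-5) + (5m+5)(7y+4m-2t-5); both groups contain (7y+4m-2t-5), giving -(y-5m-5)(7y+4m-2t-5).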